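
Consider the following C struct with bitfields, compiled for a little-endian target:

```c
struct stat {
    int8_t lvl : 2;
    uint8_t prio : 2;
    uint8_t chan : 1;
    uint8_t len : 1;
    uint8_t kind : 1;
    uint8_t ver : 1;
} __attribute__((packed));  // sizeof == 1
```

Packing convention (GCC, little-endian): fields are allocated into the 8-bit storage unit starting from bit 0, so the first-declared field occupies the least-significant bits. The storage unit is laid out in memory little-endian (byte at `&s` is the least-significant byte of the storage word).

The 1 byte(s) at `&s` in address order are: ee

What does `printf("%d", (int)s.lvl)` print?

[0]=0xee (little-endian) → word 0xee
lvl [0+:2] = (word>>0) & 0x3 = 2  ←
prio [2+:2] = (word>>2) & 0x3 = 3
chan [4+:1] = (word>>4) & 0x1 = 0
len [5+:1] = (word>>5) & 0x1 = 1
kind [6+:1] = (word>>6) & 0x1 = 1
ver [7+:1] = (word>>7) & 0x1 = 1
lvl signed 2b, MSB=1: 2 - 4 = -2

-2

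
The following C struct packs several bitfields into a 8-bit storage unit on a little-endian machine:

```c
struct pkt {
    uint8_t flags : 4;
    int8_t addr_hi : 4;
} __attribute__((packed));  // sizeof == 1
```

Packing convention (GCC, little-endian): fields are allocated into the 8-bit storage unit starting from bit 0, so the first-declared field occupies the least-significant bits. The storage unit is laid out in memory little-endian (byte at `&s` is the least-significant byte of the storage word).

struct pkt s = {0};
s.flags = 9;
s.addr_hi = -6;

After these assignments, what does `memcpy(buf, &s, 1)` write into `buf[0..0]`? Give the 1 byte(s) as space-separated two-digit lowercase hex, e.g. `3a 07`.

a9

[0+:4] flags=9 & 0xf = 0x9; word=0x09
[4+:4] addr_hi=-6 & 0xf = 0xa; word=0xa9
word = 0xa9 → little-endian bytes:
  [0]=0xa9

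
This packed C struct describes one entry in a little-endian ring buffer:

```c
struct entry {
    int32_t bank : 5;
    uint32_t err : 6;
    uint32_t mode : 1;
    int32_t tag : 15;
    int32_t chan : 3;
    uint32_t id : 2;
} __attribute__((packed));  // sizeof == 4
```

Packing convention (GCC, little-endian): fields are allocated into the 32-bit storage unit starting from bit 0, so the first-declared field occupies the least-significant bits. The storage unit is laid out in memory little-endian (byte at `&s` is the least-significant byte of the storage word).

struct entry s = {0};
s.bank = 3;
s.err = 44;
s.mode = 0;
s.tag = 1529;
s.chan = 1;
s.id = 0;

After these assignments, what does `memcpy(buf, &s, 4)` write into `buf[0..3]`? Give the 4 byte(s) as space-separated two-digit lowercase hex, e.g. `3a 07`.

bank:5 = 3 → 0x3 << 0 → word 0x00000003
err:6 = 44 → 0x2c << 5 → word 0x00000583
mode:1 = 0 → 0x0 << 11 → word 0x00000583
tag:15 = 1529 → 0x5f9 << 12 → word 0x005f9583
chan:3 = 1 → 0x1 << 27 → word 0x085f9583
id:2 = 0 → 0x0 << 30 → word 0x085f9583
word = 0x085f9583 → little-endian bytes:
  [0]=0x83  [1]=0x95  [2]=0x5f  [3]=0x08

83 95 5f 08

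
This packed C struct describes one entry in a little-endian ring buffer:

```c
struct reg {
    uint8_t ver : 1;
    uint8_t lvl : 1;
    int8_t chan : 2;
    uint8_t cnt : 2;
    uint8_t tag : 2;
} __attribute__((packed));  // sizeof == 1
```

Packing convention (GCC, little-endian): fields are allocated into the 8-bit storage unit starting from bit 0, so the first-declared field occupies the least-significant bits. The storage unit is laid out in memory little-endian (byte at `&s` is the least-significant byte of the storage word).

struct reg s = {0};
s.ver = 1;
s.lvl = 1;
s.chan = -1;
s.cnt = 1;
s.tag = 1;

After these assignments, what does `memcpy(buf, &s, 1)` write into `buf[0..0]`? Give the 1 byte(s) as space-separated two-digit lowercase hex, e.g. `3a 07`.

5f

ver (1b) val=1 bits=0x1 at bit 0: 0x01
lvl (1b) val=1 bits=0x1 at bit 1: 0x03
chan (2b) val=-1 bits=0x3 at bit 2: 0x0f
cnt (2b) val=1 bits=0x1 at bit 4: 0x1f
tag (2b) val=1 bits=0x1 at bit 6: 0x5f
word = 0x5f → little-endian bytes:
  [0]=0x5f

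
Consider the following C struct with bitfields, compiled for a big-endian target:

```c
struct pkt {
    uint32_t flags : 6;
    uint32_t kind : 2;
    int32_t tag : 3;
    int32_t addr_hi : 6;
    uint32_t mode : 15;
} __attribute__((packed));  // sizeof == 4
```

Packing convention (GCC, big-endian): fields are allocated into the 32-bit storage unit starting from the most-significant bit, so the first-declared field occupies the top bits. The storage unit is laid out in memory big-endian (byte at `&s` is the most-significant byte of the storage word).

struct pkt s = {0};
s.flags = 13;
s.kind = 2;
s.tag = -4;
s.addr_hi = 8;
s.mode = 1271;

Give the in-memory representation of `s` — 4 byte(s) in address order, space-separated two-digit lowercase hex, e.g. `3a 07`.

36 84 04 f7

[26+:6] flags=13 & 0x3f = 0xd; word=0x34000000
[24+:2] kind=2 & 0x3 = 0x2; word=0x36000000
[21+:3] tag=-4 & 0x7 = 0x4; word=0x36800000
[15+:6] addr_hi=8 & 0x3f = 0x8; word=0x36840000
[0+:15] mode=1271 & 0x7fff = 0x4f7; word=0x368404f7
word = 0x368404f7 → big-endian bytes:
  [0]=0x36  [1]=0x84  [2]=0x04  [3]=0xf7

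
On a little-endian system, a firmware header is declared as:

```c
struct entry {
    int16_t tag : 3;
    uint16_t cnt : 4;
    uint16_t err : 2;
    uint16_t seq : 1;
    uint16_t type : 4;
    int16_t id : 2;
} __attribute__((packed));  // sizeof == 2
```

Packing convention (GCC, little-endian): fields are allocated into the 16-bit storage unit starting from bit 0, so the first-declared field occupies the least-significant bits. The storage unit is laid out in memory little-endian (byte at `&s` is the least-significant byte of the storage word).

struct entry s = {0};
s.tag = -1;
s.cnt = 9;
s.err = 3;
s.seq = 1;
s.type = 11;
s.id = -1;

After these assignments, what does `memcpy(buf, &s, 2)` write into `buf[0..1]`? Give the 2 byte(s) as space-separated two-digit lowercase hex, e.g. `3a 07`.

tag:3 = -1 → 0x7 << 0 → word 0x0007
cnt:4 = 9 → 0x9 << 3 → word 0x004f
err:2 = 3 → 0x3 << 7 → word 0x01cf
seq:1 = 1 → 0x1 << 9 → word 0x03cf
type:4 = 11 → 0xb << 10 → word 0x2fcf
id:2 = -1 → 0x3 << 14 → word 0xefcf
word = 0xefcf → little-endian bytes:
  [0]=0xcf  [1]=0xef

cf ef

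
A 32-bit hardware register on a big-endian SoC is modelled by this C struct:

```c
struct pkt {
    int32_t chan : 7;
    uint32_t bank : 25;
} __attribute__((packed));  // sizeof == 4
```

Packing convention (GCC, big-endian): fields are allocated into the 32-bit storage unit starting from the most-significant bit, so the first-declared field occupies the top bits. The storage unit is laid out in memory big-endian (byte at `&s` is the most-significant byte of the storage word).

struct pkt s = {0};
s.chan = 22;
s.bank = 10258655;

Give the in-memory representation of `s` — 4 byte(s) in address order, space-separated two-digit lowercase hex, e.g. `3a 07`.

2c 9c 88 df

chan (7b) val=22 bits=0x16 at bit 25: 0x2c000000
bank (25b) val=10258655 bits=0x9c88df at bit 0: 0x2c9c88df
word = 0x2c9c88df → big-endian bytes:
  [0]=0x2c  [1]=0x9c  [2]=0x88  [3]=0xdf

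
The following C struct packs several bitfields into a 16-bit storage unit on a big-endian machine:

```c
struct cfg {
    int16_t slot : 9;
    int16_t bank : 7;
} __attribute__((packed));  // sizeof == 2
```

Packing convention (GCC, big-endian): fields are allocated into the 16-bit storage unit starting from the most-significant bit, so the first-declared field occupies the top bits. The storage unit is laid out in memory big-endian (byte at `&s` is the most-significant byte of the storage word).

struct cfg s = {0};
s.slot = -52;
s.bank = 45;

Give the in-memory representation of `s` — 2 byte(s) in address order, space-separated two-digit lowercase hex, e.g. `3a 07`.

slot:9 = -52 → 0x1cc << 7 → word 0xe600
bank:7 = 45 → 0x2d << 0 → word 0xe62d
word = 0xe62d → big-endian bytes:
  [0]=0xe6  [1]=0x2d

e6 2d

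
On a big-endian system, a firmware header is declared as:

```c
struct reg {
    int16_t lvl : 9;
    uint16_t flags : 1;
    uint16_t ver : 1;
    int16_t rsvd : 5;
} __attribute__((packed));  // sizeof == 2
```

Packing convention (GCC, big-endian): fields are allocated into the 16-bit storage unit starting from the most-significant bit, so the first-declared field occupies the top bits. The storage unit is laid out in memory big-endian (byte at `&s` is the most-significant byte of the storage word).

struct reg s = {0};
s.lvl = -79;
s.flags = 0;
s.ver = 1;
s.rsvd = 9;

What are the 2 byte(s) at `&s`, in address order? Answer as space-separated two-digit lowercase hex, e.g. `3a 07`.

[7+:9] lvl=-79 & 0x1ff = 0x1b1; word=0xd880
[6+:1] flags=0 & 0x1 = 0x0; word=0xd880
[5+:1] ver=1 & 0x1 = 0x1; word=0xd8a0
[0+:5] rsvd=9 & 0x1f = 0x9; word=0xd8a9
word = 0xd8a9 → big-endian bytes:
  [0]=0xd8  [1]=0xa9

d8 a9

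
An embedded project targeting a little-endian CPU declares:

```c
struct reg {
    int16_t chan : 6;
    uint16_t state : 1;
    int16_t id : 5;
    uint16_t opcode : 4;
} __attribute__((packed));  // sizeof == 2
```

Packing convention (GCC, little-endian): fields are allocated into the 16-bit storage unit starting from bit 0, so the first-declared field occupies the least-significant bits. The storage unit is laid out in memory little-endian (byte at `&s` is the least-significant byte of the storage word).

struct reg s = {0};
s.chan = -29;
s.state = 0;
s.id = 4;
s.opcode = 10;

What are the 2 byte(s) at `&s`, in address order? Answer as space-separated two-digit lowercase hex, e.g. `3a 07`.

23 a2

[0+:6] chan=-29 & 0x3f = 0x23; word=0x0023
[6+:1] state=0 & 0x1 = 0x0; word=0x0023
[7+:5] id=4 & 0x1f = 0x4; word=0x0223
[12+:4] opcode=10 & 0xf = 0xa; word=0xa223
word = 0xa223 → little-endian bytes:
  [0]=0x23  [1]=0xa2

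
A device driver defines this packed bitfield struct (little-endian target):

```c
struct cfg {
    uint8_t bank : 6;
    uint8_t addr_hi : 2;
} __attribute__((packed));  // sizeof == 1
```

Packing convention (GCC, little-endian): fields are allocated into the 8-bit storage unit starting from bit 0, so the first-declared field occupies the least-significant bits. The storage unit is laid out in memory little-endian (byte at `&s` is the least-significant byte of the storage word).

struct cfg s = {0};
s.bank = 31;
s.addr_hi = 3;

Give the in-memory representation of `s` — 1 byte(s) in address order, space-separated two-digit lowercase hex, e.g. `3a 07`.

df

bank:6 = 31 → 0x1f << 0 → word 0x1f
addr_hi:2 = 3 → 0x3 << 6 → word 0xdf
word = 0xdf → little-endian bytes:
  [0]=0xdf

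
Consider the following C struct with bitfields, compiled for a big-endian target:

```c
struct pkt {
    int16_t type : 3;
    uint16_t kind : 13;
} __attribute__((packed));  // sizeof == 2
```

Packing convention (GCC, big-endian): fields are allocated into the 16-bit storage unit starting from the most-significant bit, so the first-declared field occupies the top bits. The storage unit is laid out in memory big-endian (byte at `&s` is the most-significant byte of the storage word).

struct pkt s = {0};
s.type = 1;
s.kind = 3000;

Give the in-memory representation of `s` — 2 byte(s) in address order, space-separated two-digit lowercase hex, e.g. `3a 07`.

type:3 = 1 → 0x1 << 13 → word 0x2000
kind:13 = 3000 → 0xbb8 << 0 → word 0x2bb8
word = 0x2bb8 → big-endian bytes:
  [0]=0x2b  [1]=0xb8

2b b8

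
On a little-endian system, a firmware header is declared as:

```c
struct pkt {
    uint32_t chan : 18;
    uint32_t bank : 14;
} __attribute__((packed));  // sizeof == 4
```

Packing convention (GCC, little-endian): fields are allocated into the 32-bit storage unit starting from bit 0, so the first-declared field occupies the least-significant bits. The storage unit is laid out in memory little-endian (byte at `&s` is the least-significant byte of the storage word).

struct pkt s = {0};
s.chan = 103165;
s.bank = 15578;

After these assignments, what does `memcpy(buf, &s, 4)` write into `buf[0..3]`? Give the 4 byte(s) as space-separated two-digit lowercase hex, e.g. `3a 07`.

fd 92 69 f3

chan:18 = 103165 → 0x192fd << 0 → word 0x000192fd
bank:14 = 15578 → 0x3cda << 18 → word 0xf36992fd
word = 0xf36992fd → little-endian bytes:
  [0]=0xfd  [1]=0x92  [2]=0x69  [3]=0xf3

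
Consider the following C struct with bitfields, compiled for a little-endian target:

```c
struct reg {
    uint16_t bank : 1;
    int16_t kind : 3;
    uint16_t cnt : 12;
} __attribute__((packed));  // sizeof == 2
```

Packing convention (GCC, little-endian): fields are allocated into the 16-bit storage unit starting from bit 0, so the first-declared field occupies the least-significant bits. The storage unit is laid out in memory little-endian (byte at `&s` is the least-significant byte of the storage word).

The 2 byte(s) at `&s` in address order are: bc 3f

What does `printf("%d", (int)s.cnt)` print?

[0]=0xbc [1]=0x3f (little-endian) → word 0x3fbc
bank [0+:1] = (word>>0) & 0x1 = 0
kind [1+:3] = (word>>1) & 0x7 = 6
cnt [4+:12] = (word>>4) & 0xfff = 1019  ←

1019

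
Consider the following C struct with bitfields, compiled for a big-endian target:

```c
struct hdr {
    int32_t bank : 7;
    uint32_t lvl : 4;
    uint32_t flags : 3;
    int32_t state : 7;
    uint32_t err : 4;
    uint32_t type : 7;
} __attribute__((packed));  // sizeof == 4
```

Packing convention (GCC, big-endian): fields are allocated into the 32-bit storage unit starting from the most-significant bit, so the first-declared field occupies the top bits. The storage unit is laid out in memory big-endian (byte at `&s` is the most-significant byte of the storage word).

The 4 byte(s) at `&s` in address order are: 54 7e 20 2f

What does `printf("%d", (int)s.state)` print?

-60

[0]=0x54 [1]=0x7e [2]=0x20 [3]=0x2f (big-endian) → word 0x547e202f
bank [25+:7] = (word>>25) & 0x7f = 42
lvl [21+:4] = (word>>21) & 0xf = 3
flags [18+:3] = (word>>18) & 0x7 = 7
state [11+:7] = (word>>11) & 0x7f = 68  ←
err [7+:4] = (word>>7) & 0xf = 0
type [0+:7] = (word>>0) & 0x7f = 47
state signed 7b, MSB=1: 68 - 128 = -60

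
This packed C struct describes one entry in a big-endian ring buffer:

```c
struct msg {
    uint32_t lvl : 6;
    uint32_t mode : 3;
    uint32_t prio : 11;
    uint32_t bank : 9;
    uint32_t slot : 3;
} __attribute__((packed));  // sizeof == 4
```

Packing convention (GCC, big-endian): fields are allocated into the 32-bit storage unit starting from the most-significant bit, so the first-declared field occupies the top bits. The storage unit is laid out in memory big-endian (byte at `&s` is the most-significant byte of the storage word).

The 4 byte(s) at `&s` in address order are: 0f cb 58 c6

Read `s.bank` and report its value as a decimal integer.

280

[0]=0x0f [1]=0xcb [2]=0x58 [3]=0xc6 (big-endian) → word 0x0fcb58c6
lvl [26+:6] = (word>>26) & 0x3f = 3
mode [23+:3] = (word>>23) & 0x7 = 7
prio [12+:11] = (word>>12) & 0x7ff = 1205
bank [3+:9] = (word>>3) & 0x1ff = 280  ←
slot [0+:3] = (word>>0) & 0x7 = 6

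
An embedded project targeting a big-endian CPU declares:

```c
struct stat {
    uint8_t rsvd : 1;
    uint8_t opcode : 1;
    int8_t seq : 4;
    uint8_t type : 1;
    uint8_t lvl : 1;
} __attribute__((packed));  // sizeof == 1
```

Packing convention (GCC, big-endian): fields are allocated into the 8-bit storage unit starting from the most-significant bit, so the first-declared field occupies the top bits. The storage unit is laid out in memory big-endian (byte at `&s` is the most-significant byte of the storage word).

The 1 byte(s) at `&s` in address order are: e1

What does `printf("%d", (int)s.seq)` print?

[0]=0xe1 (big-endian) → word 0xe1
rsvd:1 @ bit 7 → (0xe1>>7)&0x1 = 0x1
opcode:1 @ bit 6 → (0xe1>>6)&0x1 = 0x1
seq:4 @ bit 2 → (0xe1>>2)&0xf = 0x8  ←
type:1 @ bit 1 → (0xe1>>1)&0x1 = 0x0
lvl:1 @ bit 0 → (0xe1>>0)&0x1 = 0x1
seq signed 4b, MSB=1: 8 - 16 = -8

-8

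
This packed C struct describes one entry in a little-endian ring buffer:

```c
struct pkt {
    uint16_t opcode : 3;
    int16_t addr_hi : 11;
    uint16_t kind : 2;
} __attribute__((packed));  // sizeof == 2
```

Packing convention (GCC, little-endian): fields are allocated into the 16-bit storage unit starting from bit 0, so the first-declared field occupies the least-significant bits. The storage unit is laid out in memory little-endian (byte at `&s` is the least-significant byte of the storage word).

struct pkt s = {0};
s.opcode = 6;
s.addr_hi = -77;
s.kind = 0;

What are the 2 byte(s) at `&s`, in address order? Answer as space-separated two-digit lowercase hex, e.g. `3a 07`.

opcode (3b) val=6 bits=0x6 at bit 0: 0x0006
addr_hi (11b) val=-77 bits=0x7b3 at bit 3: 0x3d9e
kind (2b) val=0 bits=0x0 at bit 14: 0x3d9e
word = 0x3d9e → little-endian bytes:
  [0]=0x9e  [1]=0x3d

9e 3d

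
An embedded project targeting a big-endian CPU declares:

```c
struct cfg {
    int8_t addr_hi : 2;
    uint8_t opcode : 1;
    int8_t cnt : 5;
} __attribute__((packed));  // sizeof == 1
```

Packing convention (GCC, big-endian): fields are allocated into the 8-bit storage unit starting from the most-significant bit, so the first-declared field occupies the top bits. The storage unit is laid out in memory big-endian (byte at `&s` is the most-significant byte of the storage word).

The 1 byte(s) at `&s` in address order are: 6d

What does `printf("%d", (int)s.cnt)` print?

[0]=0x6d (big-endian) → word 0x6d
addr_hi:2 @ bit 6 → (0x6d>>6)&0x3 = 0x1
opcode:1 @ bit 5 → (0x6d>>5)&0x1 = 0x1
cnt:5 @ bit 0 → (0x6d>>0)&0x1f = 0xd  ←
cnt signed 5b, MSB=0: value = 13

13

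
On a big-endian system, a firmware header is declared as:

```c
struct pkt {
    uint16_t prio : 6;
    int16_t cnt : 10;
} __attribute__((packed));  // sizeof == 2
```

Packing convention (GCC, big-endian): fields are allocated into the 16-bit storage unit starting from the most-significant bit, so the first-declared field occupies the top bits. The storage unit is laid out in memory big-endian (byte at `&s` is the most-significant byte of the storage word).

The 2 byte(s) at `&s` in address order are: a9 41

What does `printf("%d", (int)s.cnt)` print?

321

[0]=0xa9 [1]=0x41 (big-endian) → word 0xa941
prio:6 @ bit 10 → (0xa941>>10)&0x3f = 0x2a
cnt:10 @ bit 0 → (0xa941>>0)&0x3ff = 0x141  ←
cnt signed 10b, MSB=0: value = 321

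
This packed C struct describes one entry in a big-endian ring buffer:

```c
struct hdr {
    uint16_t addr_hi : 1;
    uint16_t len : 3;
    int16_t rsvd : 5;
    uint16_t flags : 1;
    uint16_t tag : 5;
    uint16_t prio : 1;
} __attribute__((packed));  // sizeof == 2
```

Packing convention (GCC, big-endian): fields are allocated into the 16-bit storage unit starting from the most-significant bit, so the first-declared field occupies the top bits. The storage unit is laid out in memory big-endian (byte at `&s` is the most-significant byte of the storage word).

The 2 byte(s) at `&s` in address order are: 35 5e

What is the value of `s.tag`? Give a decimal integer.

15

[0]=0x35 [1]=0x5e (big-endian) → word 0x355e
addr_hi:1 @ bit 15 → (0x355e>>15)&0x1 = 0x0
len:3 @ bit 12 → (0x355e>>12)&0x7 = 0x3
rsvd:5 @ bit 7 → (0x355e>>7)&0x1f = 0xa
flags:1 @ bit 6 → (0x355e>>6)&0x1 = 0x1
tag:5 @ bit 1 → (0x355e>>1)&0x1f = 0xf  ←
prio:1 @ bit 0 → (0x355e>>0)&0x1 = 0x0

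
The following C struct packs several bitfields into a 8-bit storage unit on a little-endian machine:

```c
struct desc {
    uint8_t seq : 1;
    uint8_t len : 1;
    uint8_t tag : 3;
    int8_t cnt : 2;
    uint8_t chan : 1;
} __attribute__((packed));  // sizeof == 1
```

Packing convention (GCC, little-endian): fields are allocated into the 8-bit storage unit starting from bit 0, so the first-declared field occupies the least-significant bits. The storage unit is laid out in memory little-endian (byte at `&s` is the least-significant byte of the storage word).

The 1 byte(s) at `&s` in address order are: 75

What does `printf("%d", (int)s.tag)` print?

5

[0]=0x75 (little-endian) → word 0x75
seq [0+:1] = (word>>0) & 0x1 = 1
len [1+:1] = (word>>1) & 0x1 = 0
tag [2+:3] = (word>>2) & 0x7 = 5  ←
cnt [5+:2] = (word>>5) & 0x3 = 3
chan [7+:1] = (word>>7) & 0x1 = 0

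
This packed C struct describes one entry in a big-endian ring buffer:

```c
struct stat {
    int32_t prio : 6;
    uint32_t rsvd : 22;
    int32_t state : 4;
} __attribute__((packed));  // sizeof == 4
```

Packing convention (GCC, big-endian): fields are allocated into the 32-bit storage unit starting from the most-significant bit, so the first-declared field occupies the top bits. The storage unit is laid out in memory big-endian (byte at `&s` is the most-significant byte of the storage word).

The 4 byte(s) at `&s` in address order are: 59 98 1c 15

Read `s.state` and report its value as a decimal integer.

5

[0]=0x59 [1]=0x98 [2]=0x1c [3]=0x15 (big-endian) → word 0x59981c15
prio:6 @ bit 26 → (0x59981c15>>26)&0x3f = 0x16
rsvd:22 @ bit 4 → (0x59981c15>>4)&0x3fffff = 0x1981c1
state:4 @ bit 0 → (0x59981c15>>0)&0xf = 0x5  ←
state signed 4b, MSB=0: value = 5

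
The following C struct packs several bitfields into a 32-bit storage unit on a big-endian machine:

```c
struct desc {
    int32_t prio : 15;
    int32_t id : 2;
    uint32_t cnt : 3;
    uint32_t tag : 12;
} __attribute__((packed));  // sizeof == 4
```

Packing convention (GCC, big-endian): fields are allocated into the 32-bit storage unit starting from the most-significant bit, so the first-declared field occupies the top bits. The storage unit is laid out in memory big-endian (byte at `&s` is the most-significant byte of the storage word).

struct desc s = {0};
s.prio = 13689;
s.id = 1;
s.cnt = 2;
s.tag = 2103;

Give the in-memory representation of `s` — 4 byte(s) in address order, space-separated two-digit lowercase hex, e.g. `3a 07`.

prio:15 = 13689 → 0x3579 << 17 → word 0x6af20000
id:2 = 1 → 0x1 << 15 → word 0x6af28000
cnt:3 = 2 → 0x2 << 12 → word 0x6af2a000
tag:12 = 2103 → 0x837 << 0 → word 0x6af2a837
word = 0x6af2a837 → big-endian bytes:
  [0]=0x6a  [1]=0xf2  [2]=0xa8  [3]=0x37

6a f2 a8 37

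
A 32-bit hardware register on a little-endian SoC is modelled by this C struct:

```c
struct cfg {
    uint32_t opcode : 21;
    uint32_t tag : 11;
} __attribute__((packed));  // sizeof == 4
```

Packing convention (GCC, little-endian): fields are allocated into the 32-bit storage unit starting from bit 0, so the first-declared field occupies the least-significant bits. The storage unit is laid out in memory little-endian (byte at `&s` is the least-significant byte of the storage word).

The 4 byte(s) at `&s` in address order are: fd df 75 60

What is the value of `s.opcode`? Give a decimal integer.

1433597

[0]=0xfd [1]=0xdf [2]=0x75 [3]=0x60 (little-endian) → word 0x6075dffd
opcode [0+:21] = (word>>0) & 0x1fffff = 1433597  ←
tag [21+:11] = (word>>21) & 0x7ff = 771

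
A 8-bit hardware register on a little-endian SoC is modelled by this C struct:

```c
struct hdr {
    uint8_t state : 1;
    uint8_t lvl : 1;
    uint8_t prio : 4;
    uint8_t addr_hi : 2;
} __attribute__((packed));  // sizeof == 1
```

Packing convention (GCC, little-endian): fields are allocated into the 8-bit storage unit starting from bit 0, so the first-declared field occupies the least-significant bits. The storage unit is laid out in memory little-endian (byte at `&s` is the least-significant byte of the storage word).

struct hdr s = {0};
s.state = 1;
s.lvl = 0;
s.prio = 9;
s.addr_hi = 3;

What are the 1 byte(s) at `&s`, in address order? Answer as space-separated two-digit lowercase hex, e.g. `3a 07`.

state (1b) val=1 bits=0x1 at bit 0: 0x01
lvl (1b) val=0 bits=0x0 at bit 1: 0x01
prio (4b) val=9 bits=0x9 at bit 2: 0x25
addr_hi (2b) val=3 bits=0x3 at bit 6: 0xe5
word = 0xe5 → little-endian bytes:
  [0]=0xe5

e5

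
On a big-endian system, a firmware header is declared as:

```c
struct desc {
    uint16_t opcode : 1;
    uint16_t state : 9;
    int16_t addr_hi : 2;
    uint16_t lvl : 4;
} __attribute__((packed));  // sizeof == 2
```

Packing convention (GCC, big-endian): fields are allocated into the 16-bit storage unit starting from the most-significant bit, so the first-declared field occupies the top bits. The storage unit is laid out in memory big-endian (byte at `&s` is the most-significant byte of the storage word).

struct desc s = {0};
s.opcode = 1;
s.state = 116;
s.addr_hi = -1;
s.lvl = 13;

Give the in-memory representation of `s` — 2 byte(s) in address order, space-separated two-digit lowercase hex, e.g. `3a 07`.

[15+:1] opcode=1 & 0x1 = 0x1; word=0x8000
[6+:9] state=116 & 0x1ff = 0x74; word=0x9d00
[4+:2] addr_hi=-1 & 0x3 = 0x3; word=0x9d30
[0+:4] lvl=13 & 0xf = 0xd; word=0x9d3d
word = 0x9d3d → big-endian bytes:
  [0]=0x9d  [1]=0x3d

9d 3d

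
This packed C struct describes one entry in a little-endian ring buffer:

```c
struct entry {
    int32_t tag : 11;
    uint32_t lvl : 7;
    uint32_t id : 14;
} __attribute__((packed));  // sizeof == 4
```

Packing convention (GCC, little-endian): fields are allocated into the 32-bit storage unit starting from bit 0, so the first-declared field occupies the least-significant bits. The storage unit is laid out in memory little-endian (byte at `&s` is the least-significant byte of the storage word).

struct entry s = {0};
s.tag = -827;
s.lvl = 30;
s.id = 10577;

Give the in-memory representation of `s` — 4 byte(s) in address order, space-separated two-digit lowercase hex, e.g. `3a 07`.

c5 f4 44 a5

[0+:11] tag=-827 & 0x7ff = 0x4c5; word=0x000004c5
[11+:7] lvl=30 & 0x7f = 0x1e; word=0x0000f4c5
[18+:14] id=10577 & 0x3fff = 0x2951; word=0xa544f4c5
word = 0xa544f4c5 → little-endian bytes:
  [0]=0xc5  [1]=0xf4  [2]=0x44  [3]=0xa5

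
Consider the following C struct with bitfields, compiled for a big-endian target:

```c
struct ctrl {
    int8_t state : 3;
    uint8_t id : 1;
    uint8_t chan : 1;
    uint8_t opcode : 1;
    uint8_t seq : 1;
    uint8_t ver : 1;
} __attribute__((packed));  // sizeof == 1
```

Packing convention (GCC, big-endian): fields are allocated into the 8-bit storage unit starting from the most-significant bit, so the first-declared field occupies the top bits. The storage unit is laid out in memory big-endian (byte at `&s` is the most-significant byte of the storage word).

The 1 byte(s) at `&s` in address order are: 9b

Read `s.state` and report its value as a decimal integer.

-4

[0]=0x9b (big-endian) → word 0x9b
state [5+:3] = (word>>5) & 0x7 = 4  ←
id [4+:1] = (word>>4) & 0x1 = 1
chan [3+:1] = (word>>3) & 0x1 = 1
opcode [2+:1] = (word>>2) & 0x1 = 0
seq [1+:1] = (word>>1) & 0x1 = 1
ver [0+:1] = (word>>0) & 0x1 = 1
state signed 3b, MSB=1: 4 - 8 = -4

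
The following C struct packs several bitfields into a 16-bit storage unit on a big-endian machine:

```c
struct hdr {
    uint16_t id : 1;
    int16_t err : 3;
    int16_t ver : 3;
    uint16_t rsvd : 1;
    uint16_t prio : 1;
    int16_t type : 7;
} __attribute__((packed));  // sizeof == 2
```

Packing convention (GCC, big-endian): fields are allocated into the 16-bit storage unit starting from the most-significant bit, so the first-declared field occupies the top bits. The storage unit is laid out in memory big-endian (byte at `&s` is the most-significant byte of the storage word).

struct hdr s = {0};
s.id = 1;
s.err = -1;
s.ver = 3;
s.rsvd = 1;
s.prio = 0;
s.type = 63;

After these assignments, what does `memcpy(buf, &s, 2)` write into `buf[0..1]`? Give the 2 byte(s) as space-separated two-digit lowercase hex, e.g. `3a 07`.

f7 3f

[15+:1] id=1 & 0x1 = 0x1; word=0x8000
[12+:3] err=-1 & 0x7 = 0x7; word=0xf000
[9+:3] ver=3 & 0x7 = 0x3; word=0xf600
[8+:1] rsvd=1 & 0x1 = 0x1; word=0xf700
[7+:1] prio=0 & 0x1 = 0x0; word=0xf700
[0+:7] type=63 & 0x7f = 0x3f; word=0xf73f
word = 0xf73f → big-endian bytes:
  [0]=0xf7  [1]=0x3f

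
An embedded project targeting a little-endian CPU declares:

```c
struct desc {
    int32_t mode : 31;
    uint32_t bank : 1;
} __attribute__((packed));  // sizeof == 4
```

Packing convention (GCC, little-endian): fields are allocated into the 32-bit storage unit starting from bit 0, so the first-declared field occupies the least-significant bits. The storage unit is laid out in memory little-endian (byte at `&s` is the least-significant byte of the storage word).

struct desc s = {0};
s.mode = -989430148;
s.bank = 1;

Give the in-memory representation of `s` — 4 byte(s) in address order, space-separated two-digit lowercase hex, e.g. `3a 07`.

7c 7e 06 c5

[0+:31] mode=-989430148 & 0x7fffffff = 0x45067e7c; word=0x45067e7c
[31+:1] bank=1 & 0x1 = 0x1; word=0xc5067e7c
word = 0xc5067e7c → little-endian bytes:
  [0]=0x7c  [1]=0x7e  [2]=0x06  [3]=0xc5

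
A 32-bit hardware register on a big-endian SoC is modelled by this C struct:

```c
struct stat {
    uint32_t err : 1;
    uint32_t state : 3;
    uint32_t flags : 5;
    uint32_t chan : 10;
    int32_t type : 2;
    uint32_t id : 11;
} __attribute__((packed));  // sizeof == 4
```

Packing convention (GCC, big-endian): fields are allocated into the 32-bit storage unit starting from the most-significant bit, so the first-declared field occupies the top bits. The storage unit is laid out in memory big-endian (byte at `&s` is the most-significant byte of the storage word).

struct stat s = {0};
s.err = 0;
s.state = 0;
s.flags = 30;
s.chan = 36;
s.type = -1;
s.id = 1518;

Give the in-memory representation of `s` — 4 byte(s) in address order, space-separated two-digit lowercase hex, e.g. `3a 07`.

0f 04 9d ee

err:1 = 0 → 0x0 << 31 → word 0x00000000
state:3 = 0 → 0x0 << 28 → word 0x00000000
flags:5 = 30 → 0x1e << 23 → word 0x0f000000
chan:10 = 36 → 0x24 << 13 → word 0x0f048000
type:2 = -1 → 0x3 << 11 → word 0x0f049800
id:11 = 1518 → 0x5ee << 0 → word 0x0f049dee
word = 0x0f049dee → big-endian bytes:
  [0]=0x0f  [1]=0x04  [2]=0x9d  [3]=0xee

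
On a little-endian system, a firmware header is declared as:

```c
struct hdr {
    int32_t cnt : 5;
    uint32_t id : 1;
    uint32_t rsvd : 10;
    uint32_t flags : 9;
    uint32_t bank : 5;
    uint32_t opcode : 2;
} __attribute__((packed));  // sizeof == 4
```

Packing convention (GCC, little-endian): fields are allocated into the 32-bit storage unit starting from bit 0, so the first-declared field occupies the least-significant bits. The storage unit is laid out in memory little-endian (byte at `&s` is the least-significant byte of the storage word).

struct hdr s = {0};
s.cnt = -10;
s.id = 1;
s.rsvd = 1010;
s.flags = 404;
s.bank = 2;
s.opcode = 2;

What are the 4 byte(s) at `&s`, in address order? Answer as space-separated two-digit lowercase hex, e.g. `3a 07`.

cnt:5 = -10 → 0x16 << 0 → word 0x00000016
id:1 = 1 → 0x1 << 5 → word 0x00000036
rsvd:10 = 1010 → 0x3f2 << 6 → word 0x0000fcb6
flags:9 = 404 → 0x194 << 16 → word 0x0194fcb6
bank:5 = 2 → 0x2 << 25 → word 0x0594fcb6
opcode:2 = 2 → 0x2 << 30 → word 0x8594fcb6
word = 0x8594fcb6 → little-endian bytes:
  [0]=0xb6  [1]=0xfc  [2]=0x94  [3]=0x85

b6 fc 94 85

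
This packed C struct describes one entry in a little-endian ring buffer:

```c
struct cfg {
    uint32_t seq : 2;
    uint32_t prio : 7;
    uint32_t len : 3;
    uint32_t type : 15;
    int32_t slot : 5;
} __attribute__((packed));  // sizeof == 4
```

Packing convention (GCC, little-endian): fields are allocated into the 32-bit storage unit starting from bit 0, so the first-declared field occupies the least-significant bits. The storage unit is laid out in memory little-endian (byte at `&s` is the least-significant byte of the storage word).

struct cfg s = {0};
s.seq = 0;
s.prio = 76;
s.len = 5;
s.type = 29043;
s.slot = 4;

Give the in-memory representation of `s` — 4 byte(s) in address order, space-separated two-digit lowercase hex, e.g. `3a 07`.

[0+:2] seq=0 & 0x3 = 0x0; word=0x00000000
[2+:7] prio=76 & 0x7f = 0x4c; word=0x00000130
[9+:3] len=5 & 0x7 = 0x5; word=0x00000b30
[12+:15] type=29043 & 0x7fff = 0x7173; word=0x07173b30
[27+:5] slot=4 & 0x1f = 0x4; word=0x27173b30
word = 0x27173b30 → little-endian bytes:
  [0]=0x30  [1]=0x3b  [2]=0x17  [3]=0x27

30 3b 17 27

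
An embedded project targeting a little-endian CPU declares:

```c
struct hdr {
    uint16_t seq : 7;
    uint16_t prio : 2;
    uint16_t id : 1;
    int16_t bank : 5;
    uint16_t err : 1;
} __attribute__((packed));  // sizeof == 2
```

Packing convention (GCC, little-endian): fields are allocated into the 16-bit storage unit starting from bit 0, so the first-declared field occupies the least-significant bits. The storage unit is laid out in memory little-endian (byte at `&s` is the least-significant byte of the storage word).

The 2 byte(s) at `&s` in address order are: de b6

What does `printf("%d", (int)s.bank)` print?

13

[0]=0xde [1]=0xb6 (little-endian) → word 0xb6de
seq [0+:7] = (word>>0) & 0x7f = 94
prio [7+:2] = (word>>7) & 0x3 = 1
id [9+:1] = (word>>9) & 0x1 = 1
bank [10+:5] = (word>>10) & 0x1f = 13  ←
err [15+:1] = (word>>15) & 0x1 = 1
bank signed 5b, MSB=0: value = 13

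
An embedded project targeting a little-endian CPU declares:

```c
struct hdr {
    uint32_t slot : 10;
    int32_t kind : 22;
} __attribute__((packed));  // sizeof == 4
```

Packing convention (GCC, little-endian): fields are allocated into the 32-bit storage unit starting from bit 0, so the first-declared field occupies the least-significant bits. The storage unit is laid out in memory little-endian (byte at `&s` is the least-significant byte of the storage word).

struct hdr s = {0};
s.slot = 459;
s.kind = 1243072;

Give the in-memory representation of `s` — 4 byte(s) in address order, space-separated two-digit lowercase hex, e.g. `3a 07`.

cb 01 df 4b

[0+:10] slot=459 & 0x3ff = 0x1cb; word=0x000001cb
[10+:22] kind=1243072 & 0x3fffff = 0x12f7c0; word=0x4bdf01cb
word = 0x4bdf01cb → little-endian bytes:
  [0]=0xcb  [1]=0x01  [2]=0xdf  [3]=0x4b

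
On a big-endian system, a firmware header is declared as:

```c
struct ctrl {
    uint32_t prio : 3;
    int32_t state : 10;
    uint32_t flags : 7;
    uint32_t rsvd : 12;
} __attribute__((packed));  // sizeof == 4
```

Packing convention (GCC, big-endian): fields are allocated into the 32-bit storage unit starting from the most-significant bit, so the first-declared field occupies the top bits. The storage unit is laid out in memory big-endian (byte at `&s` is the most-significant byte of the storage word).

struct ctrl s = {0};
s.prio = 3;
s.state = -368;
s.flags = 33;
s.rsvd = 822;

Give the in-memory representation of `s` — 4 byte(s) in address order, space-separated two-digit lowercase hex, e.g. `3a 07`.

74 82 13 36

[29+:3] prio=3 & 0x7 = 0x3; word=0x60000000
[19+:10] state=-368 & 0x3ff = 0x290; word=0x74800000
[12+:7] flags=33 & 0x7f = 0x21; word=0x74821000
[0+:12] rsvd=822 & 0xfff = 0x336; word=0x74821336
word = 0x74821336 → big-endian bytes:
  [0]=0x74  [1]=0x82  [2]=0x13  [3]=0x36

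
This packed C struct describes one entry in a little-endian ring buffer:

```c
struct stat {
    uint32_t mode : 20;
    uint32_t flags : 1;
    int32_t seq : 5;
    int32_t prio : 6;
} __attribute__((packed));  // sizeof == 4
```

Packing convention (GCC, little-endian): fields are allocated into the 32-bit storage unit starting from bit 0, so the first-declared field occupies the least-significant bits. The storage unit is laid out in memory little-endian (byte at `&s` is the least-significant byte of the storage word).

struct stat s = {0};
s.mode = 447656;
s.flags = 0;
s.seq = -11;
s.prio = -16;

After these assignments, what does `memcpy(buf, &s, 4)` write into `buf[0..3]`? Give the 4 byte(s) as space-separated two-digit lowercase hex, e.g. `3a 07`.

a8 d4 a6 c2

mode (20b) val=447656 bits=0x6d4a8 at bit 0: 0x0006d4a8
flags (1b) val=0 bits=0x0 at bit 20: 0x0006d4a8
seq (5b) val=-11 bits=0x15 at bit 21: 0x02a6d4a8
prio (6b) val=-16 bits=0x30 at bit 26: 0xc2a6d4a8
word = 0xc2a6d4a8 → little-endian bytes:
  [0]=0xa8  [1]=0xd4  [2]=0xa6  [3]=0xc2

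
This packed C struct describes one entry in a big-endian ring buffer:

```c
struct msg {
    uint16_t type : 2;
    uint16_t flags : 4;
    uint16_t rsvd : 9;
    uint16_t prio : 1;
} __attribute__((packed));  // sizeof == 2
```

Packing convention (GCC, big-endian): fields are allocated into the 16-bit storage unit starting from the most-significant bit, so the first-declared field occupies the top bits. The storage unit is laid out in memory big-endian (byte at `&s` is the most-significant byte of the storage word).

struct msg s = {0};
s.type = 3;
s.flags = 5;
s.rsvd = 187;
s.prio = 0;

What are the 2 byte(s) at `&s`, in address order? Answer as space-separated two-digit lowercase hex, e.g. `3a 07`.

[14+:2] type=3 & 0x3 = 0x3; word=0xc000
[10+:4] flags=5 & 0xf = 0x5; word=0xd400
[1+:9] rsvd=187 & 0x1ff = 0xbb; word=0xd576
[0+:1] prio=0 & 0x1 = 0x0; word=0xd576
word = 0xd576 → big-endian bytes:
  [0]=0xd5  [1]=0x76

d5 76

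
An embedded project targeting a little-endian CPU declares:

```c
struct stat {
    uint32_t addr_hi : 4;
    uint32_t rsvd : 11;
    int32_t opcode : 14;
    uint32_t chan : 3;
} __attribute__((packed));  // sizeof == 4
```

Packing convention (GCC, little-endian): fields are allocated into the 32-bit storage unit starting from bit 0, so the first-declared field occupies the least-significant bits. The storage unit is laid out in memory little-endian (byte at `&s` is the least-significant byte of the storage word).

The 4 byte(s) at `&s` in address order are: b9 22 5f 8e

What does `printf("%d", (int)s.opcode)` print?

7358

[0]=0xb9 [1]=0x22 [2]=0x5f [3]=0x8e (little-endian) → word 0x8e5f22b9
addr_hi [0+:4] = (word>>0) & 0xf = 9
rsvd [4+:11] = (word>>4) & 0x7ff = 555
opcode [15+:14] = (word>>15) & 0x3fff = 7358  ←
chan [29+:3] = (word>>29) & 0x7 = 4
opcode signed 14b, MSB=0: value = 7358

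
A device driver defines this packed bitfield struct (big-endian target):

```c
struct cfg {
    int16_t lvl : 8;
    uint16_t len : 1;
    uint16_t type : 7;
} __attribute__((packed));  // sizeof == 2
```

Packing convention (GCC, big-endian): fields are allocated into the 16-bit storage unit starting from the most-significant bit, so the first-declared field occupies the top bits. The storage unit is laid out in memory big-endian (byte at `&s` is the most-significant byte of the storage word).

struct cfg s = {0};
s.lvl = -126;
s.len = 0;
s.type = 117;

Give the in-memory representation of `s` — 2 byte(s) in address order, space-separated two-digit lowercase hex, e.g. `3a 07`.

lvl:8 = -126 → 0x82 << 8 → word 0x8200
len:1 = 0 → 0x0 << 7 → word 0x8200
type:7 = 117 → 0x75 << 0 → word 0x8275
word = 0x8275 → big-endian bytes:
  [0]=0x82  [1]=0x75

82 75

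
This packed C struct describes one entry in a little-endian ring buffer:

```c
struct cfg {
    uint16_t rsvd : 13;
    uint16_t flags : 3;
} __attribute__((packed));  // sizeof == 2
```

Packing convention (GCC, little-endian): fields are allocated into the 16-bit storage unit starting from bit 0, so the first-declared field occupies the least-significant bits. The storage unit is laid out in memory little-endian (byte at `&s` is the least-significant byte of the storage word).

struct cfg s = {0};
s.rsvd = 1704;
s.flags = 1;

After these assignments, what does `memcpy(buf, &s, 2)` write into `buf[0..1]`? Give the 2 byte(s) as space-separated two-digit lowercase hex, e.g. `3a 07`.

[0+:13] rsvd=1704 & 0x1fff = 0x6a8; word=0x06a8
[13+:3] flags=1 & 0x7 = 0x1; word=0x26a8
word = 0x26a8 → little-endian bytes:
  [0]=0xa8  [1]=0x26

a8 26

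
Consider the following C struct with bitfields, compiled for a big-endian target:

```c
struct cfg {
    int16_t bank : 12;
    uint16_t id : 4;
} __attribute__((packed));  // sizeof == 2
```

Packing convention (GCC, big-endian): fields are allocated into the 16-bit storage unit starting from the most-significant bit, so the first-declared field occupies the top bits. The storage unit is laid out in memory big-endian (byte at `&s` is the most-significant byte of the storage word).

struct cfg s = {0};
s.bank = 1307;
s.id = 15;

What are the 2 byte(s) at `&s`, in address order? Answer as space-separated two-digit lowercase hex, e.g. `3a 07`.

51 bf

bank (12b) val=1307 bits=0x51b at bit 4: 0x51b0
id (4b) val=15 bits=0xf at bit 0: 0x51bf
word = 0x51bf → big-endian bytes:
  [0]=0x51  [1]=0xbf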